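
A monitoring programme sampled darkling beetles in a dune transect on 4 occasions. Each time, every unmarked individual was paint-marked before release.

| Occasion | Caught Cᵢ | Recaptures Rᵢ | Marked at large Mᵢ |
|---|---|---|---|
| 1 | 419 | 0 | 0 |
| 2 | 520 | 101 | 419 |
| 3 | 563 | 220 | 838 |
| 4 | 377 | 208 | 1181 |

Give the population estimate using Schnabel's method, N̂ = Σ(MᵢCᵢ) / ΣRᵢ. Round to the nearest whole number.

N ≈ 2145

Σ MᵢCᵢ = 0·419 + 419·520 + 838·563 + 1181·377 = 0 + 217880 + 471794 + 445237 = 1134911
Σ Rᵢ = 0 + 101 + 220 + 208 = 529
N̂ = 1134911 / 529 ≈ 2145.4 → 2145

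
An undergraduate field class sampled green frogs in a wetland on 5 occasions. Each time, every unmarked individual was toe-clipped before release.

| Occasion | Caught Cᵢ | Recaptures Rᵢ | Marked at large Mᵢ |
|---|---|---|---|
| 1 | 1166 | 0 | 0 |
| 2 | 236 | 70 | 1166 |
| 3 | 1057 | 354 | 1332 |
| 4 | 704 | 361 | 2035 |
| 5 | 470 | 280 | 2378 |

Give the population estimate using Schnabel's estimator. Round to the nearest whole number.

Σ MᵢCᵢ = 0·1166 + 1166·236 + 1332·1057 + 2035·704 + 2378·470 = 0 + 275176 + 1407924 + 1432640 + 1117660 = 4233400
Σ Rᵢ = 0 + 70 + 354 + 361 + 280 = 1065
N̂ = 4233400 / 1065 ≈ 3975.0 → 3975

N ≈ 3975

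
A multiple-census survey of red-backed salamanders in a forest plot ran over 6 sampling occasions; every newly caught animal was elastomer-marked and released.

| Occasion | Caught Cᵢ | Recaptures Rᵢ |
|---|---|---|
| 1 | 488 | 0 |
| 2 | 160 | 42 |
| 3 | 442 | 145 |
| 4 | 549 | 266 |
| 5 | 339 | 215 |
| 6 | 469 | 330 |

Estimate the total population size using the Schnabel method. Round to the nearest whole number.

Marked at large before each occasion: Mᵢ = Σⱼ<ᵢ (Cⱼ − Rⱼ) → M1=0, M2=488, M3=606, M4=903, M5=1186, M6=1310
Σ MᵢCᵢ = 0·488 + 488·160 + 606·442 + 903·549 + 1186·339 + 1310·469 = 0 + 78080 + 267852 + 495747 + 402054 + 614390 = 1858123
Σ Rᵢ = 0 + 42 + 145 + 266 + 215 + 330 = 998
N̂ = 1858123 / 998 ≈ 1861.8 → 1862

N ≈ 1862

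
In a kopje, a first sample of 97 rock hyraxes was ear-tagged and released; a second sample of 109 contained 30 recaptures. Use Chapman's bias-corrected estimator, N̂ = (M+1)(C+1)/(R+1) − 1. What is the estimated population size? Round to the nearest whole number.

N ≈ 347

N̂ = (97+1)(109+1)/(30+1) − 1 = 98·110/31 − 1
= 10780/31 − 1 ≈ 347.7 − 1 ≈ 346.7 → 347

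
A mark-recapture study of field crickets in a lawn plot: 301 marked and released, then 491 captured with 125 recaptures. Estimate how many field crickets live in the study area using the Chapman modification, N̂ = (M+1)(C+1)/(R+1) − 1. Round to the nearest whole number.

N ≈ 1178

N̂ = (301+1)(491+1)/(125+1) − 1 = 302·492/126 − 1
= 148584/126 − 1 ≈ 1179.2 − 1 ≈ 1178.2 → 1178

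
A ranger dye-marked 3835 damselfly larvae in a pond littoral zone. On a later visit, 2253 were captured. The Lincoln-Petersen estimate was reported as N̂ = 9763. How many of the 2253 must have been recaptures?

From N = M·C/R: R = M·C / N = 3835·2253 / 9763 = 8640255 / 9763 = 885.

R = 885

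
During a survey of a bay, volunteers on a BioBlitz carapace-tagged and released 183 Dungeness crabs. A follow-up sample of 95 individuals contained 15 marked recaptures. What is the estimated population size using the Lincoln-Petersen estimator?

N = (183 × 95) / 15 = 17385 / 15 = 1159

N = 1159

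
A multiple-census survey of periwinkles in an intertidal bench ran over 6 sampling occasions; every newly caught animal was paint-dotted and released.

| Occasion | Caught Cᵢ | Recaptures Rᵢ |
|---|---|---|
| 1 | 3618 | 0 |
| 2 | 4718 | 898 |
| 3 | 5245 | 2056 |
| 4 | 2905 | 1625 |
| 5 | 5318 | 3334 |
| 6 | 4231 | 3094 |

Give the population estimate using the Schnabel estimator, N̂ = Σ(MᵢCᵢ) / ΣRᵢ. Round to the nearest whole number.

N ≈ 18,992

Marked at large before each occasion: Mᵢ = Σⱼ<ᵢ (Cⱼ − Rⱼ) → M1=0, M2=3618, M3=7438, M4=10627, M5=11907, M6=13891
Σ MᵢCᵢ = 0·3618 + 3618·4718 + 7438·5245 + 10627·2905 + 11907·5318 + 13891·4231 = 0 + 17069724 + 39012310 + 30871435 + 63321426 + 58772821 = 209047716
Σ Rᵢ = 0 + 898 + 2056 + 1625 + 3334 + 3094 = 11007
N̂ = 209047716 / 11007 ≈ 18992.3 → 18992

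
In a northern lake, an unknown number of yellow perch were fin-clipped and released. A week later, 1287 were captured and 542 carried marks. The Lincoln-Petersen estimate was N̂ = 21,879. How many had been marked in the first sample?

M = 9214

From N = M·C/R: M = N·R / C = 21879·542 / 1287 = 11858418 / 1287 = 9214.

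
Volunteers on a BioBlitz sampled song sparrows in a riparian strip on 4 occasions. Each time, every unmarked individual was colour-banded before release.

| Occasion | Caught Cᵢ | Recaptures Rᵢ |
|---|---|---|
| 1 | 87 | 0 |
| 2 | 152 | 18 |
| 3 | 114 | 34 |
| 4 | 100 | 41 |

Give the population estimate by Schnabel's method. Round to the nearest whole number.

N ≈ 737

Marked at large before each occasion: Mᵢ = Σⱼ<ᵢ (Cⱼ − Rⱼ) → M1=0, M2=87, M3=221, M4=301
Σ MᵢCᵢ = 0·87 + 87·152 + 221·114 + 301·100 = 0 + 13224 + 25194 + 30100 = 68518
Σ Rᵢ = 0 + 18 + 34 + 41 = 93
N̂ = 68518 / 93 ≈ 736.8 → 737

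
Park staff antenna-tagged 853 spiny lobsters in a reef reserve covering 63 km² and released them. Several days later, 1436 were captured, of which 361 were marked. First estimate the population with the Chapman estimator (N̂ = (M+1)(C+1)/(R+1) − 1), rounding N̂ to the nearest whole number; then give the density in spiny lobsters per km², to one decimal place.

N̂ = 854·1437/362 − 1 = 1227198/362 − 1 ≈ 3389.0 → 3389
Density = N̂ / area = 3389 / 63 ≈ 53.79 → 53.8 per km²

density ≈ 53.8 spiny lobsters per km²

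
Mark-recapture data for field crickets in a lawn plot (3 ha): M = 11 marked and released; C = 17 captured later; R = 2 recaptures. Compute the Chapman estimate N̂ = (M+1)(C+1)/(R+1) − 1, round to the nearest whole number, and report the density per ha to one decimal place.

N̂ = 12·18/3 − 1 = 216/3 − 1 = 71
Density = N̂ / area = 71 / 3 ≈ 23.67 → 23.7 per ha

density ≈ 23.7 field crickets per ha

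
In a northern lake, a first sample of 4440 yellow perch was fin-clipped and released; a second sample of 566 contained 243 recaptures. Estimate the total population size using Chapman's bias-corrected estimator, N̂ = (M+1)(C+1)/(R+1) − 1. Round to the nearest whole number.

N̂ = (4440+1)(566+1)/(243+1) − 1 = 4441·567/244 − 1
= 2518047/244 − 1 ≈ 10319.9 − 1 ≈ 10318.9 → 10319

N ≈ 10,319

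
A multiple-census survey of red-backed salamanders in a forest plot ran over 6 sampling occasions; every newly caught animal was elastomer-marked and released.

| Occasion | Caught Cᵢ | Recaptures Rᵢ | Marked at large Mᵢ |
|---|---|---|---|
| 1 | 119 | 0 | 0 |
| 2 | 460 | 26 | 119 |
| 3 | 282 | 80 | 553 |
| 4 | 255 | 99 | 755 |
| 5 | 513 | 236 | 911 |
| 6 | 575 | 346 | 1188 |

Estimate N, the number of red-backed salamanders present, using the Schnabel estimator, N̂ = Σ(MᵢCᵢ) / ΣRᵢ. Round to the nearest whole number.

Σ MᵢCᵢ = 0·119 + 119·460 + 553·282 + 755·255 + 911·513 + 1188·575 = 0 + 54740 + 155946 + 192525 + 467343 + 683100 = 1553654
Σ Rᵢ = 0 + 26 + 80 + 99 + 236 + 346 = 787
N̂ = 1553654 / 787 ≈ 1974.1 → 1974

N ≈ 1974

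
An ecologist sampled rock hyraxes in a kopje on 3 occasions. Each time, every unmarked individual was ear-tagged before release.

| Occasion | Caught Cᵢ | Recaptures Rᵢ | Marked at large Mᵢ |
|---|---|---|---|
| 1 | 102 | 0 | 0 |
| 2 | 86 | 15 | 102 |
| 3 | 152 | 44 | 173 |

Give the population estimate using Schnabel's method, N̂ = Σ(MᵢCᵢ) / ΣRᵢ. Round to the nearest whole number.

Σ MᵢCᵢ = 0·102 + 102·86 + 173·152 = 0 + 8772 + 26296 = 35068
Σ Rᵢ = 0 + 15 + 44 = 59
N̂ = 35068 / 59 ≈ 594.4 → 594

N ≈ 594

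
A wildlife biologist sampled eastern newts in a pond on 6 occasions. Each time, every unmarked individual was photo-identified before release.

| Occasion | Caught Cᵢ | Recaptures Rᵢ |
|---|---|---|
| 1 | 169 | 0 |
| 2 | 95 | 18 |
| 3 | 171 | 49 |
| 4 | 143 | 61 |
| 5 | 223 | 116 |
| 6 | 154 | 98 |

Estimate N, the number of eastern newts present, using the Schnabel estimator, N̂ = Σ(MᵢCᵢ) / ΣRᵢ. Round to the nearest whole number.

Marked at large before each occasion: Mᵢ = Σⱼ<ᵢ (Cⱼ − Rⱼ) → M1=0, M2=169, M3=246, M4=368, M5=450, M6=557
Σ MᵢCᵢ = 0·169 + 169·95 + 246·171 + 368·143 + 450·223 + 557·154 = 0 + 16055 + 42066 + 52624 + 100350 + 85778 = 296873
Σ Rᵢ = 0 + 18 + 49 + 61 + 116 + 98 = 342
N̂ = 296873 / 342 ≈ 868.0 → 868

N ≈ 868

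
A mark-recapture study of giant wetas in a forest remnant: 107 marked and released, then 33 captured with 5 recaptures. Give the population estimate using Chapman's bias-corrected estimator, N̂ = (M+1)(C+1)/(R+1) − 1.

N = 611

N̂ = (107+1)(33+1)/(5+1) − 1 = 108·34/6 − 1
= 3672/6 − 1 = 612 − 1 = 611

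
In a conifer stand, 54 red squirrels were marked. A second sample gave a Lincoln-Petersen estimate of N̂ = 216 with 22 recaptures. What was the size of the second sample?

C = 88

From N = M·C/R: C = N·R / M = 216·22 / 54 = 4752 / 54 = 88.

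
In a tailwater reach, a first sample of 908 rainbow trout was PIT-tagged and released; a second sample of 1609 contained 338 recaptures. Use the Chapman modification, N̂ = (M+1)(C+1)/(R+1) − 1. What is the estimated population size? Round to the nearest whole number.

N ≈ 4316

N̂ = (908+1)(1609+1)/(338+1) − 1 = 909·1610/339 − 1
= 1463490/339 − 1 ≈ 4317.1 − 1 ≈ 4316.1 → 4316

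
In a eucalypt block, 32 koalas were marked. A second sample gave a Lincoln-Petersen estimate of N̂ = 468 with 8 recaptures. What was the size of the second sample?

C = 117

From N = M·C/R: C = N·R / M = 468·8 / 32 = 3744 / 32 = 117.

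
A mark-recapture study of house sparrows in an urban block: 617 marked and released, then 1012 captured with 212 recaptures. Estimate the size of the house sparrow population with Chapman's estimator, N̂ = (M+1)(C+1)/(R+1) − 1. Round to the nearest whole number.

N̂ = (617+1)(1012+1)/(212+1) − 1 = 618·1013/213 − 1
= 626034/213 − 1 ≈ 2939.1 − 1 ≈ 2938.1 → 2938

N ≈ 2938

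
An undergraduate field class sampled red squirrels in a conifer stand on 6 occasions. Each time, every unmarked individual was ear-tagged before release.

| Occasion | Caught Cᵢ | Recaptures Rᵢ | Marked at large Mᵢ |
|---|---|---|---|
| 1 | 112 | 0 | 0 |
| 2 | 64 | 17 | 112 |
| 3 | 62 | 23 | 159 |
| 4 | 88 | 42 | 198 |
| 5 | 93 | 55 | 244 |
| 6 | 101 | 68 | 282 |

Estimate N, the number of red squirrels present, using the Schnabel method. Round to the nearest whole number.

N ≈ 418

Σ MᵢCᵢ = 0·112 + 112·64 + 159·62 + 198·88 + 244·93 + 282·101 = 0 + 7168 + 9858 + 17424 + 22692 + 28482 = 85624
Σ Rᵢ = 0 + 17 + 23 + 42 + 55 + 68 = 205
N̂ = 85624 / 205 ≈ 417.7 → 418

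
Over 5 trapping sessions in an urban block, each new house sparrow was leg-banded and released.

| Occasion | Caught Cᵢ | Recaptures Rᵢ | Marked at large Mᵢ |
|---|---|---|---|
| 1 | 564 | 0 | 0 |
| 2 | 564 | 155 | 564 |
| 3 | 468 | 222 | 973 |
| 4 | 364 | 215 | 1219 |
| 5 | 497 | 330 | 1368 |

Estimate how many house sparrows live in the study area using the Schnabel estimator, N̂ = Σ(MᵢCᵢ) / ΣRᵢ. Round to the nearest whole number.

N ≈ 2058

Σ MᵢCᵢ = 0·564 + 564·564 + 973·468 + 1219·364 + 1368·497 = 0 + 318096 + 455364 + 443716 + 679896 = 1897072
Σ Rᵢ = 0 + 155 + 222 + 215 + 330 = 922
N̂ = 1897072 / 922 ≈ 2057.6 → 2058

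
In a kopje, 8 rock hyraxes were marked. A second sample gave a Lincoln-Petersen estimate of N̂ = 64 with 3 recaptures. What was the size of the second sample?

C = 24

From N = M·C/R: C = N·R / M = 64·3 / 8 = 192 / 8 = 24.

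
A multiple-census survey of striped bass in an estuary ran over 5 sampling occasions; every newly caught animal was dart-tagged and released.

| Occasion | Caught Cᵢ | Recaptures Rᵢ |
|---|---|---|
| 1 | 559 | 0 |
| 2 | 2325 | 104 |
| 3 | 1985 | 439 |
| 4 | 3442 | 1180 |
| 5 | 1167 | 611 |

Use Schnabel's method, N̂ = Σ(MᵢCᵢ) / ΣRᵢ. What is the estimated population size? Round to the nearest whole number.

Marked at large before each occasion: Mᵢ = Σⱼ<ᵢ (Cⱼ − Rⱼ) → M1=0, M2=559, M3=2780, M4=4326, M5=6588
Σ MᵢCᵢ = 0·559 + 559·2325 + 2780·1985 + 4326·3442 + 6588·1167 = 0 + 1299675 + 5518300 + 14890092 + 7688196 = 29396263
Σ Rᵢ = 0 + 104 + 439 + 1180 + 611 = 2334
N̂ = 29396263 / 2334 ≈ 12594.8 → 12595

N ≈ 12,595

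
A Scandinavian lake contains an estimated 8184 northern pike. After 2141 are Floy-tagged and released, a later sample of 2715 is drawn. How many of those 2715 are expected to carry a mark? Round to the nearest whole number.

expected recaptures ≈ 710

Expected recaptures E[R] = M·C / N.
E[R] = 2141 × 2715 / 8184 = 5812815 / 8184 ≈ 710.3 → 710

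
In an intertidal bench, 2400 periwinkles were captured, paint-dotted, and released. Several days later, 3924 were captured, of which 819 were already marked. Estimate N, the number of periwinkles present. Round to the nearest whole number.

N ≈ 11,499

N = (2400 × 3924) / 819 = 9417600 / 819 ≈ 11498.9 → 11499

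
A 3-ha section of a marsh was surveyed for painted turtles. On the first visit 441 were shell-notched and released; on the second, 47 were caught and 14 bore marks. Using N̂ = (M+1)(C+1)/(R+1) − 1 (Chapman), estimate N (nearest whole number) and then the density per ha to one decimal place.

density ≈ 471.0 painted turtles per ha

N̂ = 442·48/15 − 1 = 21216/15 − 1 ≈ 1413.4 → 1413
Density = N̂ / area = 1413 / 3 = 471.0 per ha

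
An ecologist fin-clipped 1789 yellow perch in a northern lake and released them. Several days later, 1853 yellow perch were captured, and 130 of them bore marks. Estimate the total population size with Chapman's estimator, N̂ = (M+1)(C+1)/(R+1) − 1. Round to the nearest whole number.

N̂ = (1789+1)(1853+1)/(130+1) − 1 = 1790·1854/131 − 1
= 3318660/131 − 1 ≈ 25333.3 − 1 ≈ 25332.3 → 25332

N ≈ 25,332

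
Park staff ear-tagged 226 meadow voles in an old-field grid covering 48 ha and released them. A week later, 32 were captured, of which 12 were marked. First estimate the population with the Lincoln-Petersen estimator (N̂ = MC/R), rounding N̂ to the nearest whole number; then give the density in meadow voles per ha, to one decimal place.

N̂ = 226·32/12 = 7232/12 ≈ 602.7 → 603
Density = N̂ / area = 603 / 48 ≈ 12.56 → 12.6 per ha

density ≈ 12.6 meadow voles per ha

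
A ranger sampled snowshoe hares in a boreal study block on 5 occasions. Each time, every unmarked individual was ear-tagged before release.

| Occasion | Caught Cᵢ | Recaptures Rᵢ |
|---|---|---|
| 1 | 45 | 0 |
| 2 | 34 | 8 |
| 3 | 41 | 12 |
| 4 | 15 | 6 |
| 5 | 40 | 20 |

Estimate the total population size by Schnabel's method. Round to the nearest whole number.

N ≈ 224

Marked at large before each occasion: Mᵢ = Σⱼ<ᵢ (Cⱼ − Rⱼ) → M1=0, M2=45, M3=71, M4=100, M5=109
Σ MᵢCᵢ = 0·45 + 45·34 + 71·41 + 100·15 + 109·40 = 0 + 1530 + 2911 + 1500 + 4360 = 10301
Σ Rᵢ = 0 + 8 + 12 + 6 + 20 = 46
N̂ = 10301 / 46 ≈ 223.9 → 224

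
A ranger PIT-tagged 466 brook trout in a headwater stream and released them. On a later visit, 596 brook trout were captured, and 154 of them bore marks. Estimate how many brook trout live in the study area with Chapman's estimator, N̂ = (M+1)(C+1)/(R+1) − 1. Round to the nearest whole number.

N̂ = (466+1)(596+1)/(154+1) − 1 = 467·597/155 − 1
= 278799/155 − 1 ≈ 1798.7 − 1 ≈ 1797.7 → 1798

N ≈ 1798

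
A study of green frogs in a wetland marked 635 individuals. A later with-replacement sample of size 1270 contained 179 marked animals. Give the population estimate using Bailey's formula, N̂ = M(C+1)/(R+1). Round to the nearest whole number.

N ≈ 4484

N̂ = 635·(1270+1)/(179+1) = 635·1271/180 = 807085/180 ≈ 4483.8 → 4484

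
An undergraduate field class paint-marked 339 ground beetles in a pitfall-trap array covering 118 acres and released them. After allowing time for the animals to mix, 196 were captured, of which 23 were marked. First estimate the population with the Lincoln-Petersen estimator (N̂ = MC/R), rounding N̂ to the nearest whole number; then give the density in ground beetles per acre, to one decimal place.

N̂ = 339·196/23 = 66444/23 ≈ 2888.9 → 2889
Density = N̂ / area = 2889 / 118 ≈ 24.48 → 24.5 per acre

density ≈ 24.5 ground beetles per acre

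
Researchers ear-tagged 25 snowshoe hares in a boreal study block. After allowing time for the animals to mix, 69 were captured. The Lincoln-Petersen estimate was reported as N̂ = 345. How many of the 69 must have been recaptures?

R = 5

From N = M·C/R: R = M·C / N = 25·69 / 345 = 1725 / 345 = 5.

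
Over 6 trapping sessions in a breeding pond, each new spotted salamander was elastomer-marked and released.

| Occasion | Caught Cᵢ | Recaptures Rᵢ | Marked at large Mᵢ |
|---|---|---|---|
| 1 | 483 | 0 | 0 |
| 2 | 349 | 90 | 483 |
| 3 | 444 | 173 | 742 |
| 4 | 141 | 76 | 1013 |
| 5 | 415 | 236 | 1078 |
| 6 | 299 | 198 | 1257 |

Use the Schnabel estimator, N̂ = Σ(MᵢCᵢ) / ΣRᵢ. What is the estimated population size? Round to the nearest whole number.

Σ MᵢCᵢ = 0·483 + 483·349 + 742·444 + 1013·141 + 1078·415 + 1257·299 = 0 + 168567 + 329448 + 142833 + 447370 + 375843 = 1464061
Σ Rᵢ = 0 + 90 + 173 + 76 + 236 + 198 = 773
N̂ = 1464061 / 773 ≈ 1894.0 → 1894

N ≈ 1894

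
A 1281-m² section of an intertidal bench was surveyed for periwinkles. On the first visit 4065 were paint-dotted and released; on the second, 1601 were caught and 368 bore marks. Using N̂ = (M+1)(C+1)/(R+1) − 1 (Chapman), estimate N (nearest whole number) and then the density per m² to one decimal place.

N̂ = 4066·1602/369 − 1 = 6513732/369 − 1 ≈ 17651.4 → 17651
Density = N̂ / area = 17651 / 1281 ≈ 13.78 → 13.8 per m²

density ≈ 13.8 periwinkles per m²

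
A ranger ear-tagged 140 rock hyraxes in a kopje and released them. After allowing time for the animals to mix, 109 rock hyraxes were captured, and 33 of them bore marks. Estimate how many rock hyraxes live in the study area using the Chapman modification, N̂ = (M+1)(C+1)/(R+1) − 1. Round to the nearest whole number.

N ≈ 455

N̂ = (140+1)(109+1)/(33+1) − 1 = 141·110/34 − 1
= 15510/34 − 1 ≈ 456.2 − 1 ≈ 455.2 → 455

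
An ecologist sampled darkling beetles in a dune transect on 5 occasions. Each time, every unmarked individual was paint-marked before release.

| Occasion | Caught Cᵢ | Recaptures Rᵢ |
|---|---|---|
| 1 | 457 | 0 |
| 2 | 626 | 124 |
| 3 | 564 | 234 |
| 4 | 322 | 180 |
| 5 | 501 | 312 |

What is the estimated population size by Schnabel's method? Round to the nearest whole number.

Marked at large before each occasion: Mᵢ = Σⱼ<ᵢ (Cⱼ − Rⱼ) → M1=0, M2=457, M3=959, M4=1289, M5=1431
Σ MᵢCᵢ = 0·457 + 457·626 + 959·564 + 1289·322 + 1431·501 = 0 + 286082 + 540876 + 415058 + 716931 = 1958947
Σ Rᵢ = 0 + 124 + 234 + 180 + 312 = 850
N̂ = 1958947 / 850 ≈ 2304.6 → 2305

N ≈ 2305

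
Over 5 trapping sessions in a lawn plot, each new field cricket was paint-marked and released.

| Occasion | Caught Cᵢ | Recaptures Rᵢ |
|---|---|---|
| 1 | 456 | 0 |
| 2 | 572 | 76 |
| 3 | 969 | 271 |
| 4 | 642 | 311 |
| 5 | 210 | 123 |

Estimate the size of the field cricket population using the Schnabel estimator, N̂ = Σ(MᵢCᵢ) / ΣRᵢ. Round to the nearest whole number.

Marked at large before each occasion: Mᵢ = Σⱼ<ᵢ (Cⱼ − Rⱼ) → M1=0, M2=456, M3=952, M4=1650, M5=1981
Σ MᵢCᵢ = 0·456 + 456·572 + 952·969 + 1650·642 + 1981·210 = 0 + 260832 + 922488 + 1059300 + 416010 = 2658630
Σ Rᵢ = 0 + 76 + 271 + 311 + 123 = 781
N̂ = 2658630 / 781 ≈ 3404.1 → 3404

N ≈ 3404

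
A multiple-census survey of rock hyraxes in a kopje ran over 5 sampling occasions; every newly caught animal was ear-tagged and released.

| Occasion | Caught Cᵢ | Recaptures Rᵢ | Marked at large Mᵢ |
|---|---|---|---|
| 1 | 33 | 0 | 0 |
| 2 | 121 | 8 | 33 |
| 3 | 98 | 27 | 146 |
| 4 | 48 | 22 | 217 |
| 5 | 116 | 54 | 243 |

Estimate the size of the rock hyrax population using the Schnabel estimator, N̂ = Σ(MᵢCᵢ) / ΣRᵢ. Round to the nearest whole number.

Σ MᵢCᵢ = 0·33 + 33·121 + 146·98 + 217·48 + 243·116 = 0 + 3993 + 14308 + 10416 + 28188 = 56905
Σ Rᵢ = 0 + 8 + 27 + 22 + 54 = 111
N̂ = 56905 / 111 ≈ 512.7 → 513

N ≈ 513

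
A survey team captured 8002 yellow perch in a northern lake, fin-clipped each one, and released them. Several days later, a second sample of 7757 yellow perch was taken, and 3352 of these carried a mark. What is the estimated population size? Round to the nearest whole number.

The marked fraction in the recapture sample should equal the marked fraction in the population: 3352/7757 = 8002/N.
N = (8002 × 7757) / 3352 = 62071514 / 3352 ≈ 18517.8 → 18518

N ≈ 18,518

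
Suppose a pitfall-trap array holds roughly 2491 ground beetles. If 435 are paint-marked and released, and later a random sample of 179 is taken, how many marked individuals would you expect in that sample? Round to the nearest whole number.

Expected recaptures E[R] = M·C / N.
E[R] = 435 × 179 / 2491 = 77865 / 2491 ≈ 31.3 → 31

expected recaptures ≈ 31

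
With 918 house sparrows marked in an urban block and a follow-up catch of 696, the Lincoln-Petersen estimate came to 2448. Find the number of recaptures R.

R = 261

From N = M·C/R: R = M·C / N = 918·696 / 2448 = 638928 / 2448 = 261.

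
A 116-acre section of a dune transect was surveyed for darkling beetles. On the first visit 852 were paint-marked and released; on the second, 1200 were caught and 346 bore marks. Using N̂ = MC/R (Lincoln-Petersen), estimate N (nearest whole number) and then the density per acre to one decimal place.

N̂ = 852·1200/346 = 1022400/346 ≈ 2954.9 → 2955
Density = N̂ / area = 2955 / 116 ≈ 25.47 → 25.5 per acre

density ≈ 25.5 darkling beetles per acre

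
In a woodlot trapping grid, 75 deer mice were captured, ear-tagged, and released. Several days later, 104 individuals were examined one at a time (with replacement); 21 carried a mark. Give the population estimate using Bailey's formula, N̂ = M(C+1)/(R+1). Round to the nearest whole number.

N̂ = 75·(104+1)/(21+1) = 75·105/22 = 7875/22 ≈ 358.0 → 358

N ≈ 358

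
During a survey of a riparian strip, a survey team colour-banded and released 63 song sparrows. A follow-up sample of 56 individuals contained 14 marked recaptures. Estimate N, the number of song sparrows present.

N = (63 × 56) / 14 = 3528 / 14 = 252

N = 252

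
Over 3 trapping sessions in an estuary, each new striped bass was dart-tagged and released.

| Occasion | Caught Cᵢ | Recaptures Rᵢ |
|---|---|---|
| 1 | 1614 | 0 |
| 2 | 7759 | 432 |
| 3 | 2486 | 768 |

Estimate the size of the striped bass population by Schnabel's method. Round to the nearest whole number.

Marked at large before each occasion: Mᵢ = Σⱼ<ᵢ (Cⱼ − Rⱼ) → M1=0, M2=1614, M3=8941
Σ MᵢCᵢ = 0·1614 + 1614·7759 + 8941·2486 = 0 + 12523026 + 22227326 = 34750352
Σ Rᵢ = 0 + 432 + 768 = 1200
N̂ = 34750352 / 1200 ≈ 28958.6 → 28959

N ≈ 28,959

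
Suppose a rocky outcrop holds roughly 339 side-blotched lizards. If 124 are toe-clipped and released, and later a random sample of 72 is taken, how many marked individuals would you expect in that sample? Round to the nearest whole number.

The marked fraction of the population is 124/339, so in a sample of 72 expect C·(M/N) marked.
E[R] = 124 × 72 / 339 = 8928 / 339 ≈ 26.3 → 26

expected recaptures ≈ 26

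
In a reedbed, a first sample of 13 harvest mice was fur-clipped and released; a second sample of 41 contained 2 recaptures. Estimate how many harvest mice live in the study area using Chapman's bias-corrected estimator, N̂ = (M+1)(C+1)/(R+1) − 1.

N = 195

N̂ = (13+1)(41+1)/(2+1) − 1 = 14·42/3 − 1
= 588/3 − 1 = 196 − 1 = 195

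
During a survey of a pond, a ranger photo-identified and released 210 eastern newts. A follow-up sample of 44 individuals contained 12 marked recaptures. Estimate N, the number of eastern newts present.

N = 770

N = (210 × 44) / 12 = 9240 / 12 = 770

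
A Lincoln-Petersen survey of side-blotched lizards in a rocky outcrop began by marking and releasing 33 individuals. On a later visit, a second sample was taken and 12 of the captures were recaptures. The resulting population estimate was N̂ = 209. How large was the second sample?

C = 76

From N = M·C/R: C = N·R / M = 209·12 / 33 = 2508 / 33 = 76.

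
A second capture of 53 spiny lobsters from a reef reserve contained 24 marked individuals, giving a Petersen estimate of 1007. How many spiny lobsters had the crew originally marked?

From N = M·C/R: M = N·R / C = 1007·24 / 53 = 24168 / 53 = 456.

M = 456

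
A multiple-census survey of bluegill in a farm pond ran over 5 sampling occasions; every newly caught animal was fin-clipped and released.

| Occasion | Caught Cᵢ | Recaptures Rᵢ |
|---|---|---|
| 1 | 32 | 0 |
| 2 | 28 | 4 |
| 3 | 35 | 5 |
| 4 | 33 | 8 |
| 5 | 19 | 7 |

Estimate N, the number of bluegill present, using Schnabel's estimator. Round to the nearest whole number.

Marked at large before each occasion: Mᵢ = Σⱼ<ᵢ (Cⱼ − Rⱼ) → M1=0, M2=32, M3=56, M4=86, M5=111
Σ MᵢCᵢ = 0·32 + 32·28 + 56·35 + 86·33 + 111·19 = 0 + 896 + 1960 + 2838 + 2109 = 7803
Σ Rᵢ = 0 + 4 + 5 + 8 + 7 = 24
N̂ = 7803 / 24 ≈ 325.1 → 325

N ≈ 325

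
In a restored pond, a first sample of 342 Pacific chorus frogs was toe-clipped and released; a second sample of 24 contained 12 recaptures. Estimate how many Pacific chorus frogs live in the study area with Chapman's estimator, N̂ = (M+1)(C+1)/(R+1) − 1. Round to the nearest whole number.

N̂ = (342+1)(24+1)/(12+1) − 1 = 343·25/13 − 1
= 8575/13 − 1 ≈ 659.6 − 1 ≈ 658.6 → 659

N ≈ 659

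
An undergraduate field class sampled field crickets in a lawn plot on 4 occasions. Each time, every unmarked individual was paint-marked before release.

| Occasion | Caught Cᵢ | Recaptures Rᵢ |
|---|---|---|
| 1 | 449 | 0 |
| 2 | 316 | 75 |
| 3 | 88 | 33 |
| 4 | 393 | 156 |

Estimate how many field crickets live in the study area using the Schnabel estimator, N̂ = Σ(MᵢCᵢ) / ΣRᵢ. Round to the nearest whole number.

N ≈ 1876

Marked at large before each occasion: Mᵢ = Σⱼ<ᵢ (Cⱼ − Rⱼ) → M1=0, M2=449, M3=690, M4=745
Σ MᵢCᵢ = 0·449 + 449·316 + 690·88 + 745·393 = 0 + 141884 + 60720 + 292785 = 495389
Σ Rᵢ = 0 + 75 + 33 + 156 = 264
N̂ = 495389 / 264 ≈ 1876.47 → 1876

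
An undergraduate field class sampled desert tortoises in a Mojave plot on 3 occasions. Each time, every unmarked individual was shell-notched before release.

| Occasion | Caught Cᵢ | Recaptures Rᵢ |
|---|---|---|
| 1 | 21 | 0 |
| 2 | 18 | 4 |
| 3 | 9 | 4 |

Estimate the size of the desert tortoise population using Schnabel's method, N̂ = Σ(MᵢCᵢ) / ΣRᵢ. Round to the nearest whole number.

N ≈ 87

Marked at large before each occasion: Mᵢ = Σⱼ<ᵢ (Cⱼ − Rⱼ) → M1=0, M2=21, M3=35
Σ MᵢCᵢ = 0·21 + 21·18 + 35·9 = 0 + 378 + 315 = 693
Σ Rᵢ = 0 + 4 + 4 = 8
N̂ = 693 / 8 ≈ 86.6 → 87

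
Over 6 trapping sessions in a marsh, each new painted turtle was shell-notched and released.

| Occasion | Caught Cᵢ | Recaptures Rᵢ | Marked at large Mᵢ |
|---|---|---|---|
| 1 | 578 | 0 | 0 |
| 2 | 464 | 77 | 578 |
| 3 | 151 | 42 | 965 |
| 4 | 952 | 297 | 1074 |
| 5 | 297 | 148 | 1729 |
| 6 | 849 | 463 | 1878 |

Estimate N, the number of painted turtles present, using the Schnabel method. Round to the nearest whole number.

N ≈ 3451

Σ MᵢCᵢ = 0·578 + 578·464 + 965·151 + 1074·952 + 1729·297 + 1878·849 = 0 + 268192 + 145715 + 1022448 + 513513 + 1594422 = 3544290
Σ Rᵢ = 0 + 77 + 42 + 297 + 148 + 463 = 1027
N̂ = 3544290 / 1027 ≈ 3451.1 → 3451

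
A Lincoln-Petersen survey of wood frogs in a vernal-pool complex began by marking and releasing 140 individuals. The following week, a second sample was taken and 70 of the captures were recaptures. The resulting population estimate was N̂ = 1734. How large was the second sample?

From N = M·C/R: C = N·R / M = 1734·70 / 140 = 121380 / 140 = 867.

C = 867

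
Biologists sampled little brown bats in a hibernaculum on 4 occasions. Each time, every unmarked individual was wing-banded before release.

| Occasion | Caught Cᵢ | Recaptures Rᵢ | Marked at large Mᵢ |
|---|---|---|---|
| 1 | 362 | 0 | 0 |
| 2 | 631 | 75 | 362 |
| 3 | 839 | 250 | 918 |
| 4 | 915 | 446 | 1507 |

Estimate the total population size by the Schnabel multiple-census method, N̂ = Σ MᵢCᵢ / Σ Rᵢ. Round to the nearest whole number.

Σ MᵢCᵢ = 0·362 + 362·631 + 918·839 + 1507·915 = 0 + 228422 + 770202 + 1378905 = 2377529
Σ Rᵢ = 0 + 75 + 250 + 446 = 771
N̂ = 2377529 / 771 ≈ 3083.7 → 3084

N ≈ 3084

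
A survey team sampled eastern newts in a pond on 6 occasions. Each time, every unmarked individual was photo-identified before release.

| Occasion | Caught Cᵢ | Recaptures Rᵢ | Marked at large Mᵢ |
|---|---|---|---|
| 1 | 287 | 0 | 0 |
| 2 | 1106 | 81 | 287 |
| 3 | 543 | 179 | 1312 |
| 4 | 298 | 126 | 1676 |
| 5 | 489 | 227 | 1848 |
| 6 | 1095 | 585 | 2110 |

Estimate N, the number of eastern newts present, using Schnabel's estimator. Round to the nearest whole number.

Σ MᵢCᵢ = 0·287 + 287·1106 + 1312·543 + 1676·298 + 1848·489 + 2110·1095 = 0 + 317422 + 712416 + 499448 + 903672 + 2310450 = 4743408
Σ Rᵢ = 0 + 81 + 179 + 126 + 227 + 585 = 1198
N̂ = 4743408 / 1198 ≈ 3959.4 → 3959

N ≈ 3959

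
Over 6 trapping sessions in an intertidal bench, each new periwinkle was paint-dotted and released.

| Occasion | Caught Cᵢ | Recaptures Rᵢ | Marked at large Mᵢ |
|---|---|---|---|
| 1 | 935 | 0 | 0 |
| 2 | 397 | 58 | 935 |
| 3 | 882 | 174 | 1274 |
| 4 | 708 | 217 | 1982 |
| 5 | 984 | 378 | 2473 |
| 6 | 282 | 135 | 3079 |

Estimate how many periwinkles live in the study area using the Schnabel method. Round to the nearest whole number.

N ≈ 6445

Σ MᵢCᵢ = 0·935 + 935·397 + 1274·882 + 1982·708 + 2473·984 + 3079·282 = 0 + 371195 + 1123668 + 1403256 + 2433432 + 868278 = 6199829
Σ Rᵢ = 0 + 58 + 174 + 217 + 378 + 135 = 962
N̂ = 6199829 / 962 ≈ 6444.7 → 6445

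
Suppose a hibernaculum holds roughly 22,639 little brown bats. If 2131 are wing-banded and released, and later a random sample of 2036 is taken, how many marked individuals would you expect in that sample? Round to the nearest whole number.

expected recaptures ≈ 192

The marked fraction of the population is 2131/22639, so in a sample of 2036 expect C·(M/N) marked.
E[R] = 2131 × 2036 / 22639 = 4338716 / 22639 ≈ 191.6 → 192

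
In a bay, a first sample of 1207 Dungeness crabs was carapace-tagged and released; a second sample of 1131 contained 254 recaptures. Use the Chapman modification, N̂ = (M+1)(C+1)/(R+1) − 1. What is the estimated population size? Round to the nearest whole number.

N ≈ 5362

N̂ = (1207+1)(1131+1)/(254+1) − 1 = 1208·1132/255 − 1
= 1367456/255 − 1 ≈ 5362.6 − 1 ≈ 5361.6 → 5362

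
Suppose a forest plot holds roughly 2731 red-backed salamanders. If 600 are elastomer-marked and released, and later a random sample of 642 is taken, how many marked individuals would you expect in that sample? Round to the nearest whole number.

The marked fraction of the population is 600/2731, so in a sample of 642 expect C·(M/N) marked.
E[R] = 600 × 642 / 2731 = 385200 / 2731 ≈ 141.0 → 141

expected recaptures ≈ 141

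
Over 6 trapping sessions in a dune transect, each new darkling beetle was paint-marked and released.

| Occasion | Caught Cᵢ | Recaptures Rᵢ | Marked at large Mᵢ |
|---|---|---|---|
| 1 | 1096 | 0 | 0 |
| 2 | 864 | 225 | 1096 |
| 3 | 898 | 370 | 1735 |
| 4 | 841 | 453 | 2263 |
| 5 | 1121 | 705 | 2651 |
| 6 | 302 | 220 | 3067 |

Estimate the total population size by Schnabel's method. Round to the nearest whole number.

N ≈ 4210

Σ MᵢCᵢ = 0·1096 + 1096·864 + 1735·898 + 2263·841 + 2651·1121 + 3067·302 = 0 + 946944 + 1558030 + 1903183 + 2971771 + 926234 = 8306162
Σ Rᵢ = 0 + 225 + 370 + 453 + 705 + 220 = 1973
N̂ = 8306162 / 1973 ≈ 4209.9 → 4210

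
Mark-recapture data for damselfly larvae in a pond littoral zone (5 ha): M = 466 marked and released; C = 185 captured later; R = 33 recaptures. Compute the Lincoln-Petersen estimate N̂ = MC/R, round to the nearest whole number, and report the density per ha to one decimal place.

density ≈ 522.4 damselfly larvae per ha

N̂ = 466·185/33 = 86210/33 ≈ 2612.4 → 2612
Density = N̂ / area = 2612 / 5 ≈ 522.40 → 522.4 per ha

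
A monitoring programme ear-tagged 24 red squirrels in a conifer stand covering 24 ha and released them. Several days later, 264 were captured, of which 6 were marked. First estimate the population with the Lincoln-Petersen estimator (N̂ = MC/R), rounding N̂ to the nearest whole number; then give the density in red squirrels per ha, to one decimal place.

N̂ = 24·264/6 = 6336/6 = 1056
Density = N̂ / area = 1056 / 24 = 44.0 per ha

density ≈ 44.0 red squirrels per ha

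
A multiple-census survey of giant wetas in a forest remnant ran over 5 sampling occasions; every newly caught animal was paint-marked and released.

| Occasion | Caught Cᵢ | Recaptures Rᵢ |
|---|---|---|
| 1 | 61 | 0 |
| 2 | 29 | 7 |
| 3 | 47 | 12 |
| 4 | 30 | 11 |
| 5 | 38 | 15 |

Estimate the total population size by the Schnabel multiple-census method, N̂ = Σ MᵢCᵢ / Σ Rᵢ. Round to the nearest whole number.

N ≈ 320

Marked at large before each occasion: Mᵢ = Σⱼ<ᵢ (Cⱼ − Rⱼ) → M1=0, M2=61, M3=83, M4=118, M5=137
Σ MᵢCᵢ = 0·61 + 61·29 + 83·47 + 118·30 + 137·38 = 0 + 1769 + 3901 + 3540 + 5206 = 14416
Σ Rᵢ = 0 + 7 + 12 + 11 + 15 = 45
N̂ = 14416 / 45 ≈ 320.4 → 320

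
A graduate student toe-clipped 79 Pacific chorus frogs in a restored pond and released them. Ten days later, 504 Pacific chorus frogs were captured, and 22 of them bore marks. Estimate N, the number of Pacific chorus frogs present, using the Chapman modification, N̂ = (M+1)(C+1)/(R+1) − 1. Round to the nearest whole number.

N̂ = (79+1)(504+1)/(22+1) − 1 = 80·505/23 − 1
= 40400/23 − 1 ≈ 1756.5 − 1 ≈ 1755.5 → 1756

N ≈ 1756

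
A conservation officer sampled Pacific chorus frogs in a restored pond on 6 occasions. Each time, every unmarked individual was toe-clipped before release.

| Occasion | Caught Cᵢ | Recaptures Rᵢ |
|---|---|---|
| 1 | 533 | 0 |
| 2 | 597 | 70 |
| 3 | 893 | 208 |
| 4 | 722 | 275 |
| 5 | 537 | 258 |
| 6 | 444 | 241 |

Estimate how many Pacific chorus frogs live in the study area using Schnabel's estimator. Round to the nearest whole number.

Marked at large before each occasion: Mᵢ = Σⱼ<ᵢ (Cⱼ − Rⱼ) → M1=0, M2=533, M3=1060, M4=1745, M5=2192, M6=2471
Σ MᵢCᵢ = 0·533 + 533·597 + 1060·893 + 1745·722 + 2192·537 + 2471·444 = 0 + 318201 + 946580 + 1259890 + 1177104 + 1097124 = 4798899
Σ Rᵢ = 0 + 70 + 208 + 275 + 258 + 241 = 1052
N̂ = 4798899 / 1052 ≈ 4561.7 → 4562

N ≈ 4562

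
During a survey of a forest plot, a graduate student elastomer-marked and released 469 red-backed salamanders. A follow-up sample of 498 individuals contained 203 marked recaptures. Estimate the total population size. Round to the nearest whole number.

N ≈ 1151

Lincoln-Petersen assumes M/N = R/C, so N = M·C / R.
N = (469 × 498) / 203 = 233562 / 203 ≈ 1150.6 → 1151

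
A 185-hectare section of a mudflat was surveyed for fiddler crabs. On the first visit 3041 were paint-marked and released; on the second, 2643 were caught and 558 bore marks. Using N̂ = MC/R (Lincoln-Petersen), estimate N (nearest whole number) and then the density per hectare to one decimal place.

N̂ = 3041·2643/558 = 8037363/558 ≈ 14403.9 → 14404
Density = N̂ / area = 14404 / 185 ≈ 77.86 → 77.9 per hectare

density ≈ 77.9 fiddler crabs per hectare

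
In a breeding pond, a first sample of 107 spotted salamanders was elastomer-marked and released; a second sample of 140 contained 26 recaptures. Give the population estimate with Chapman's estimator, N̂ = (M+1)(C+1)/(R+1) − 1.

N̂ = (107+1)(140+1)/(26+1) − 1 = 108·141/27 − 1
= 15228/27 − 1 = 564 − 1 = 563

N = 563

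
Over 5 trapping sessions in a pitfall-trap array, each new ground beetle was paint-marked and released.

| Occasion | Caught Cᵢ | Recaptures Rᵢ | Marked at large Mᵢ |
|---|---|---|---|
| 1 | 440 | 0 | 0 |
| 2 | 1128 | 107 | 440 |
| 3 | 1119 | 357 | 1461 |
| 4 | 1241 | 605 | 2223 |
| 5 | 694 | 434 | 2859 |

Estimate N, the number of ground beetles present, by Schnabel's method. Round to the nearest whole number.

N ≈ 4574

Σ MᵢCᵢ = 0·440 + 440·1128 + 1461·1119 + 2223·1241 + 2859·694 = 0 + 496320 + 1634859 + 2758743 + 1984146 = 6874068
Σ Rᵢ = 0 + 107 + 357 + 605 + 434 = 1503
N̂ = 6874068 / 1503 ≈ 4573.6 → 4574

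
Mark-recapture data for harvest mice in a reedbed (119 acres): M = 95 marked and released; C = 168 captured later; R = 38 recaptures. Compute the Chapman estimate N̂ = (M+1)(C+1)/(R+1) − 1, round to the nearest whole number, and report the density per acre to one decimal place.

N̂ = 96·169/39 − 1 = 16224/39 − 1 = 415
Density = N̂ / area = 415 / 119 ≈ 3.49 → 3.5 per acre

density ≈ 3.5 harvest mice per acre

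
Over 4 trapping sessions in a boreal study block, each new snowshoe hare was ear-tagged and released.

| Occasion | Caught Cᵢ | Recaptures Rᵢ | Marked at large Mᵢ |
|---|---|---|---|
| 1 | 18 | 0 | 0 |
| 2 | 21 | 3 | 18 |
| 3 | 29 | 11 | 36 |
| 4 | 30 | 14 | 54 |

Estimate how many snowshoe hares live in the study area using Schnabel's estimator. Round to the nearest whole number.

Σ MᵢCᵢ = 0·18 + 18·21 + 36·29 + 54·30 = 0 + 378 + 1044 + 1620 = 3042
Σ Rᵢ = 0 + 3 + 11 + 14 = 28
N̂ = 3042 / 28 ≈ 108.6 → 109

N ≈ 109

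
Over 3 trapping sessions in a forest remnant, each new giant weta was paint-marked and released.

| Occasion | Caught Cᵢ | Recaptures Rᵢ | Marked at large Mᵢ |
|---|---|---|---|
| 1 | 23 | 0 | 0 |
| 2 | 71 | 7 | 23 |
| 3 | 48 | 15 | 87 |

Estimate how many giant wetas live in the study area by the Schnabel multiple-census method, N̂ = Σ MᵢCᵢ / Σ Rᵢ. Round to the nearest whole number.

N ≈ 264

Σ MᵢCᵢ = 0·23 + 23·71 + 87·48 = 0 + 1633 + 4176 = 5809
Σ Rᵢ = 0 + 7 + 15 = 22
N̂ = 5809 / 22 ≈ 264.0 → 264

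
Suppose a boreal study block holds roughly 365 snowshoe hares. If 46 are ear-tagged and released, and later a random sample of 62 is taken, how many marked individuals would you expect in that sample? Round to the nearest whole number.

expected recaptures ≈ 8

The marked fraction of the population is 46/365, so in a sample of 62 expect C·(M/N) marked.
E[R] = 46 × 62 / 365 = 2852 / 365 ≈ 7.8 → 8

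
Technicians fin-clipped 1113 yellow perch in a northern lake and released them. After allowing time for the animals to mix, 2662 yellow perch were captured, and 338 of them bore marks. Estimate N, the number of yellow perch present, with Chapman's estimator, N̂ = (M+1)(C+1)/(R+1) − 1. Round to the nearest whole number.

N̂ = (1113+1)(2662+1)/(338+1) − 1 = 1114·2663/339 − 1
= 2966582/339 − 1 ≈ 8751.0 − 1 ≈ 8750.0 → 8750

N ≈ 8750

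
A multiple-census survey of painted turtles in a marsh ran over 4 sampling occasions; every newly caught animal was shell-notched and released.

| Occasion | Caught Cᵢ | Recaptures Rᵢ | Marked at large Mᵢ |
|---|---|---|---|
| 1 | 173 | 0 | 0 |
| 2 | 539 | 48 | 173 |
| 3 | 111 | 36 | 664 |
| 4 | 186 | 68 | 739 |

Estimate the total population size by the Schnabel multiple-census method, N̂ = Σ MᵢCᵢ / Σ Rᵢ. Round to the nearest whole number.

N ≈ 2003

Σ MᵢCᵢ = 0·173 + 173·539 + 664·111 + 739·186 = 0 + 93247 + 73704 + 137454 = 304405
Σ Rᵢ = 0 + 48 + 36 + 68 = 152
N̂ = 304405 / 152 ≈ 2002.7 → 2003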